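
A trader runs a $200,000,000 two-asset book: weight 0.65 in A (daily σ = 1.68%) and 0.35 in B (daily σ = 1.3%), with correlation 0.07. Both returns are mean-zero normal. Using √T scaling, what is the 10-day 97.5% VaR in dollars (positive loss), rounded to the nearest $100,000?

$15,000,000

σ_p = √(0.65²·1.68² + 0.35²·1.3² + 2·0.07·0.65·0.35·1.68·1.3) = 1.212%.
σ_{10d} = 1.212% × √10 = 3.833%.
z(97.5%) = 1.960.
VaR = 1.960 × 3.833% = 7.513%; on $200,000,000 that is $15,026,000.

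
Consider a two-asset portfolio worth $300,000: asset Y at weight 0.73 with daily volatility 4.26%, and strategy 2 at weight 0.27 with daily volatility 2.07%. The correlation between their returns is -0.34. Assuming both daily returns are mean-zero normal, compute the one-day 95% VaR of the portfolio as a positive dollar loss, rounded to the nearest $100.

$14,600

σ_p² = 0.73²·4.26² + 0.27²·2.07² + 2·-0.34·0.73·0.27·4.26·2.07 = 8.8013 (%²).
σ_p = √8.8013 = 2.967%.
At 95%, z = 1.645.
VaR = 1.645 × 2.967% = 4.881%; on $300,000 that is $14,643.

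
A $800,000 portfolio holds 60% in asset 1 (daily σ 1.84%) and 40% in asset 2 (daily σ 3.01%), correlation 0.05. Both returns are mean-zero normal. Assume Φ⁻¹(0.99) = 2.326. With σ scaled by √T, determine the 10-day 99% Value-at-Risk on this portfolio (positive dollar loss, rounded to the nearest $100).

$98,500

σ_p = √(0.6²·1.84² + 0.4²·3.01² + 2·0.05·0.6·0.4·1.84·3.01) = 1.674%.
σ_{10d} = 1.674% × √10 = 5.294%.
VaR = 2.326 × 5.294% = 12.314%; on $800,000 that is $98,512.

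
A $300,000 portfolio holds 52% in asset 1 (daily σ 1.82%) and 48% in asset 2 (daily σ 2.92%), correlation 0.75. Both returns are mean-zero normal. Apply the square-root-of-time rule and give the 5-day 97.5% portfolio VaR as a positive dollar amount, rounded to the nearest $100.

σ_p = √(0.52²·1.82² + 0.48²·2.92² + 2·0.75·0.52·0.48·1.82·2.92) = 2.202%.
σ_{5d} = 2.202% × √5 = 4.924%.
z(97.5%) = 1.960.
VaR = 1.960 × 4.924% = 9.651%; on $300,000 that is $28,953.

$29,000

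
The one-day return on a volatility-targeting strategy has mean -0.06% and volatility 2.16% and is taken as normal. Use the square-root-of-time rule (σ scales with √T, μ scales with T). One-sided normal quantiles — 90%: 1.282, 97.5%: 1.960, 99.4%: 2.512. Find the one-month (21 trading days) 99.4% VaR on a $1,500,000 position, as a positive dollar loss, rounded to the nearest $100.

σ_{21d} = 2.16% × √21 = 9.898%; μ_{21d} = 21 × -0.06% = -1.260%.
VaR = −(-1.260%) + 2.512 × 9.898% = 26.124%.
On $1,500,000: 0.26124 × $1,500,000 = $391,860.

$391,900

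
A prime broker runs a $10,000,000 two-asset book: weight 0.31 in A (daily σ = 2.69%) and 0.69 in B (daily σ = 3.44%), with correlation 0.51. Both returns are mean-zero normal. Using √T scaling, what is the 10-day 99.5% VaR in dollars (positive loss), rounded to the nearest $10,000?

σ_p = √(0.31²·2.69² + 0.69²·3.44² + 2·0.51·0.31·0.69·2.69·3.44) = 2.889%.
σ_{10d} = 2.889% × √10 = 9.136%.
z(99.5%) = 2.576.
VaR = 2.576 × 9.136% = 23.534%; on $10,000,000 that is $2,353,400.

$2,350,000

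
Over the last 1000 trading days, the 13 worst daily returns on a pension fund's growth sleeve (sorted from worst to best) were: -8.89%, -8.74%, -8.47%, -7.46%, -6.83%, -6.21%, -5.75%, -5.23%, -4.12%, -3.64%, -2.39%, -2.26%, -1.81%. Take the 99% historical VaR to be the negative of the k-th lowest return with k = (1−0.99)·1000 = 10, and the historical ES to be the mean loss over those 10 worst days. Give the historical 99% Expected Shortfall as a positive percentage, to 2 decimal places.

6.53%

The 10 worst returns sum to -65.34%.
ES = −(-65.34%) / 10 = 6.534% ≈ 6.53%.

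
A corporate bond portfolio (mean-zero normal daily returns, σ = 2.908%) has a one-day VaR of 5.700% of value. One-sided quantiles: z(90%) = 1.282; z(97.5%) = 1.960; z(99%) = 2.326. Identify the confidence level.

Implied z = VaR/σ = 5.700 / 2.908 = 1.960.
This matches z(97.5%) = 1.960.

97.5%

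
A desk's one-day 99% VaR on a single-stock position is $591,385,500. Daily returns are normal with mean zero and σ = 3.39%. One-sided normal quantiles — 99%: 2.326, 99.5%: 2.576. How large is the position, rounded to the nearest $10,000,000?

$7,500,000,000

VaR as a fraction of value: z·σ = 2.326 × 3.39% = 7.88514%.
Position = $591,385,500 / 0.0788514 = $7,500,000,000.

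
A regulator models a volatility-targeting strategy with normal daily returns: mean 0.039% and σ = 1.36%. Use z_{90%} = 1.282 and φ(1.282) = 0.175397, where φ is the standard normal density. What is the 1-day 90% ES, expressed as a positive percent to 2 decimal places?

Tail multiplier: φ(z)/(1−α) = 0.175397 / 0.1 = 1.754.
ES = −(0.039%) + 1.36% × 1.754 = 2.346%.

2.35%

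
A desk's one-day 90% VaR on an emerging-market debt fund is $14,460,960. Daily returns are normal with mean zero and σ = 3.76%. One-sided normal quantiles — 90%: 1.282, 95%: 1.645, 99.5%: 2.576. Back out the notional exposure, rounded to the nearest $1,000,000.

$300,000,000

VaR as a fraction of value: z·σ = 1.282 × 3.76% = 4.82032%.
Position = $14,460,960 / 0.0482032 = $300,000,000.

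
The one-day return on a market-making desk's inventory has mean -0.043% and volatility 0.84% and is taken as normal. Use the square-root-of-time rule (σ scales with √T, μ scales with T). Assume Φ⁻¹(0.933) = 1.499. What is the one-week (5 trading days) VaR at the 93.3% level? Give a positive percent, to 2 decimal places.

σ_{5d} = 0.84% × √5 = 1.878%; μ_{5d} = 5 × -0.043% = -0.215%.
VaR = −(-0.215%) + 1.499 × 1.878% = 3.030%.

3.03%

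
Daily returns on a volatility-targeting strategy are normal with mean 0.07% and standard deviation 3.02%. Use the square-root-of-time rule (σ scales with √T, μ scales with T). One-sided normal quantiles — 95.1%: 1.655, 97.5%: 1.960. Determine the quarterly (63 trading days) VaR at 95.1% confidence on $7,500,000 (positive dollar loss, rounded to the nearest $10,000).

$2,640,000

σ_{63d} = 3.02% × √63 = 23.971%; μ_{63d} = 63 × 0.07% = 4.410%.
VaR = −(4.410%) + 1.655 × 23.971% = 35.262%.
On $7,500,000: 0.35262 × $7,500,000 = $2,644,650.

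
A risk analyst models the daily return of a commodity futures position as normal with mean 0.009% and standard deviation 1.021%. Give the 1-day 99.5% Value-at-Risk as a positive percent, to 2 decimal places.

2.62%

At 99.5% one-sided, z = 2.576.
VaR = −μ + z·σ = −(0.009%) + 2.576 × 1.021% = 2.621%.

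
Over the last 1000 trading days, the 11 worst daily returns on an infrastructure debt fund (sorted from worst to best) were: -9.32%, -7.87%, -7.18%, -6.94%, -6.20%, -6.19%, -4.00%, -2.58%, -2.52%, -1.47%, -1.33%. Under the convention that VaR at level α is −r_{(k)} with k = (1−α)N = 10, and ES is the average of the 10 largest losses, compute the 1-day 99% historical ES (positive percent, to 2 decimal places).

The 10 worst returns sum to -54.27%.
ES = −(-54.27%) / 10 = 5.427% ≈ 5.43%.

5.43%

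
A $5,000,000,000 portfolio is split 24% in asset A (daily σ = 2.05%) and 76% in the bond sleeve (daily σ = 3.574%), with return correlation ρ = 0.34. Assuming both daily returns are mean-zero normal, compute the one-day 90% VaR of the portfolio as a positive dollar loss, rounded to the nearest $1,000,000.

σ_p² = 0.24²·2.05² + 0.76²·3.574² + 2·0.34·0.24·0.76·2.05·3.574 = 8.5288 (%²).
σ_p = √8.5288 = 2.920%.
At 90%, z = 1.282.
VaR = 1.282 × 2.920% = 3.743%; on $5,000,000,000 that is $187,150,000.

$187,000,000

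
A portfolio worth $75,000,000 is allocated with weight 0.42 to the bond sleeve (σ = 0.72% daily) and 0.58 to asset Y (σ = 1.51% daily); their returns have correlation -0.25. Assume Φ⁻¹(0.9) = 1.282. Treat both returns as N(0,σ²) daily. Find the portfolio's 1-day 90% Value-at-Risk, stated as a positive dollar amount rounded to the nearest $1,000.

σ_p² = 0.42²·0.72² + 0.58²·1.51² + 2·-0.25·0.42·0.58·0.72·1.51 = 0.7261 (%²).
σ_p = √0.7261 = 0.852%.
VaR = 1.282 × 0.852% = 1.092%; on $75,000,000 that is $819,000.

$819,000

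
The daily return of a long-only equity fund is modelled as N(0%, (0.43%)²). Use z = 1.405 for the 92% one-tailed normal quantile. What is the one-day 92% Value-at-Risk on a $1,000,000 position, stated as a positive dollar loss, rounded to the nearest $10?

VaR = z·σ = 1.405 × 0.43% = 0.604%.
On $1,000,000: 0.00604 × $1,000,000 = $6,040.

$6,040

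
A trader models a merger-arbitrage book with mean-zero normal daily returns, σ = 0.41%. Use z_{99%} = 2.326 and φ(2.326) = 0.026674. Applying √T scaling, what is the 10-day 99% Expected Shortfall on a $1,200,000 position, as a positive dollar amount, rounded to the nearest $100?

σ_{10d} = 0.41% × √10 = 1.297%.
ES multiplier = φ(z)/(1−α) = 0.026674/0.01 = 2.667.
ES = 1.297% × 2.667 = 3.459%; on $1,200,000: $41,508.

$41,500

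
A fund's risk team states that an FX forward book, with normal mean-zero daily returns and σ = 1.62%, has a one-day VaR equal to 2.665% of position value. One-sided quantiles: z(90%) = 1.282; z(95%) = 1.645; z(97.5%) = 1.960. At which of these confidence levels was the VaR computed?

95%

Implied z = VaR/σ = 2.665 / 1.62 = 1.645.
This matches z(95%) = 1.645.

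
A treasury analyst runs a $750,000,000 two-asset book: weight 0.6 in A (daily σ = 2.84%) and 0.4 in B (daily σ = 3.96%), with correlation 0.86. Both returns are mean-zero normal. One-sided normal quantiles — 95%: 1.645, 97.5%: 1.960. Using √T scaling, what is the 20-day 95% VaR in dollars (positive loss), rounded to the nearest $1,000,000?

σ_p = √(0.6²·2.84² + 0.4²·3.96² + 2·0.86·0.6·0.4·2.84·3.96) = 3.171%.
σ_{20d} = 3.171% × √20 = 14.181%.
VaR = 1.645 × 14.181% = 23.328%; on $750,000,000 that is $174,960,000.

$175,000,000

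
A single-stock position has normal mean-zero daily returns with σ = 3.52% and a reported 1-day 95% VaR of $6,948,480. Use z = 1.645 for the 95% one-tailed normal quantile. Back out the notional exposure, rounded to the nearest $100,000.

VaR as a fraction of value: z·σ = 1.645 × 3.52% = 5.7904%.
Position = $6,948,480 / 0.057904 = $120,000,000.

$120,000,000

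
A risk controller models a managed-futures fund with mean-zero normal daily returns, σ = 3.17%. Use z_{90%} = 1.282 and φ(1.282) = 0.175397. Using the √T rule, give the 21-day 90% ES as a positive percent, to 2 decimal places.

25.48%

σ_{21d} = 3.17% × √21 = 14.527%.
ES multiplier = φ(z)/(1−α) = 0.175397/0.1 = 1.754.
ES = 14.527% × 1.754 = 25.480%.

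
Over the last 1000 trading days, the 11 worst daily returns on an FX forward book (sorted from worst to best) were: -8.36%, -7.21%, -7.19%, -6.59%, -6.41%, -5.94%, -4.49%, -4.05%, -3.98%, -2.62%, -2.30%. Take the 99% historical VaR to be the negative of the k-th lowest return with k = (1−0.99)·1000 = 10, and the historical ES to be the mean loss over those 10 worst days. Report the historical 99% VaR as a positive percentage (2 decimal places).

k = 10; the 10th lowest return is -2.62%, so VaR = 2.62%.

2.62%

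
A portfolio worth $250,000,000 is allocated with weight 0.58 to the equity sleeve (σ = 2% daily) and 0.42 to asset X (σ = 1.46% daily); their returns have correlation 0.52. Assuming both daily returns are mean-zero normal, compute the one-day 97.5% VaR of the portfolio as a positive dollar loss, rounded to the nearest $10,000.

σ_p² = 0.58²·2² + 0.42²·1.46² + 2·0.52·0.58·0.42·2·1.46 = 2.4614 (%²).
σ_p = √2.4614 = 1.569%.
At 97.5%, z = 1.960.
VaR = 1.960 × 1.569% = 3.075%; on $250,000,000 that is $7,687,500.

$7,690,000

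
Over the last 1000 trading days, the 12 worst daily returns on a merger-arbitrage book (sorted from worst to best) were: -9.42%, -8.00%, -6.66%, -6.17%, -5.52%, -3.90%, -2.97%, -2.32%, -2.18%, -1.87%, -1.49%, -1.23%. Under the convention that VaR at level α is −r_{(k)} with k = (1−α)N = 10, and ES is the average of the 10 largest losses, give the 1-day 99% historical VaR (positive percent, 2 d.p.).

1.87%

k = 10; the 10th lowest return is -1.87%, so VaR = 1.87%.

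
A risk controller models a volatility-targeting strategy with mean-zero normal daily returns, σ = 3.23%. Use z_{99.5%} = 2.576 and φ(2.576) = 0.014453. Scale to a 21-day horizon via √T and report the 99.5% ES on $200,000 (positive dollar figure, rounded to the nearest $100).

σ_{21d} = 3.23% × √21 = 14.802%.
ES multiplier = φ(z)/(1−α) = 0.014453/0.005 = 2.891.
ES = 14.802% × 2.891 = 42.793%; on $200,000: $85,586.

$85,600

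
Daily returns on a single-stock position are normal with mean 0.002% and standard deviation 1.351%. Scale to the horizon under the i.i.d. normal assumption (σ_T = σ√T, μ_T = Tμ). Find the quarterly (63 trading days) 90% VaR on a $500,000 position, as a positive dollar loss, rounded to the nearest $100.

At 90%, z = 1.282.
σ_{63d} = 1.351% × √63 = 10.723%; μ_{63d} = 63 × 0.002% = 0.126%.
VaR = −(0.126%) + 1.282 × 10.723% = 13.621%.
On $500,000: 0.13621 × $500,000 = $68,105.

$68,100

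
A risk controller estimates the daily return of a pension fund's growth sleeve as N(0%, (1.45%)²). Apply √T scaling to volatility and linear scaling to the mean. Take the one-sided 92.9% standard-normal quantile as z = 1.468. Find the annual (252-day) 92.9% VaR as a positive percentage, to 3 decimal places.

σ_{252d} = 1.45% × √252 = 23.018%.
VaR = 1.468 × 23.018% = 33.790%.

33.790%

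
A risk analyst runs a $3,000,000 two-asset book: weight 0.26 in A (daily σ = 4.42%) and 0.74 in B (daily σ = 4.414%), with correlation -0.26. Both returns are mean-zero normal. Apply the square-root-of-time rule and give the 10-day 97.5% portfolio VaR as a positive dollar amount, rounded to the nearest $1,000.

$589,000

σ_p = √(0.26²·4.42² + 0.74²·4.414² + 2·-0.26·0.26·0.74·4.42·4.414) = 3.168%.
σ_{10d} = 3.168% × √10 = 10.018%.
z(97.5%) = 1.960.
VaR = 1.960 × 10.018% = 19.635%; on $3,000,000 that is $589,050.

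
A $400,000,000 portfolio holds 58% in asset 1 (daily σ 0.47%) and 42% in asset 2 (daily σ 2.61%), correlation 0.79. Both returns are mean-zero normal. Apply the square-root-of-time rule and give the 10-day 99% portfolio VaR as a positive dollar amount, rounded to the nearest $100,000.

σ_p = √(0.58²·0.47² + 0.42²·2.61² + 2·0.79·0.58·0.42·0.47·2.61) = 1.322%.
σ_{10d} = 1.322% × √10 = 4.181%.
z(99%) = 2.326.
VaR = 2.326 × 4.181% = 9.725%; on $400,000,000 that is $38,900,000.

$38,900,000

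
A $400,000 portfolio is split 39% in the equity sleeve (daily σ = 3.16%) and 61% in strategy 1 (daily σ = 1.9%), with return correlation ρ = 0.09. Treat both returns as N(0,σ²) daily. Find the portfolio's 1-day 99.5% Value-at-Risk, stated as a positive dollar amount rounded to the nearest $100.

$18,200

σ_p² = 0.39²·3.16² + 0.61²·1.9² + 2·0.09·0.39·0.61·3.16·1.9 = 3.1192 (%²).
σ_p = √3.1192 = 1.766%.
At 99.5%, z = 2.576.
VaR = 2.576 × 1.766% = 4.549%; on $400,000 that is $18,196.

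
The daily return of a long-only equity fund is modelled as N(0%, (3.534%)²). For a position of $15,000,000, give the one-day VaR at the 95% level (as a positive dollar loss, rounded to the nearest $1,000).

At 95% one-sided, z = 1.645.
VaR = z·σ = 1.645 × 3.534% = 5.813%.
On $15,000,000: 0.05813 × $15,000,000 = $871,950.

$872,000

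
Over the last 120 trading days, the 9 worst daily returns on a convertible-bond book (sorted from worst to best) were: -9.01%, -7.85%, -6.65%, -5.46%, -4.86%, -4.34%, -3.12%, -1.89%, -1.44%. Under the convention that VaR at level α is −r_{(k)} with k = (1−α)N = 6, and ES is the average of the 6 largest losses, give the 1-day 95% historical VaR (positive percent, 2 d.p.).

k = 6; the 6th lowest return is -4.34%, so VaR = 4.34%.

4.34%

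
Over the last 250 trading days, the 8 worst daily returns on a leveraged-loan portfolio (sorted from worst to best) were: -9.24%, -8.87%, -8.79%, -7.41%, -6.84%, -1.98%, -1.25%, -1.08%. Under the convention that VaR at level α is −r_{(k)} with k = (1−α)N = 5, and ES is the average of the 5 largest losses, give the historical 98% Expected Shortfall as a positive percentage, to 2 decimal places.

The 5 worst returns sum to -41.15%.
ES = −(-41.15%) / 5 = 8.23%.

8.23%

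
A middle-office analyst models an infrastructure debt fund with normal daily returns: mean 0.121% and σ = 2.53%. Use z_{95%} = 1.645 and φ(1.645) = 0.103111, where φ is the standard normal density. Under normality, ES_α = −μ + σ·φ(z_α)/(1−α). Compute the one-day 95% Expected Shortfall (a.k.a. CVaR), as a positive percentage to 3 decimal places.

5.096%

Tail multiplier: φ(z)/(1−α) = 0.103111 / 0.05 = 2.062.
ES = −(0.121%) + 2.53% × 2.062 = 5.096%.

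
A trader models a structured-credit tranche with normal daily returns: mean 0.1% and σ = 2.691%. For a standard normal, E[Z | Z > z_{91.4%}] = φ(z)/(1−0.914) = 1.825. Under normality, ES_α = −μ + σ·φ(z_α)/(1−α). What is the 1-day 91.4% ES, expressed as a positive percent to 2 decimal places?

4.81%

ES = −(0.1%) + 2.691% × 1.825 = 4.811%.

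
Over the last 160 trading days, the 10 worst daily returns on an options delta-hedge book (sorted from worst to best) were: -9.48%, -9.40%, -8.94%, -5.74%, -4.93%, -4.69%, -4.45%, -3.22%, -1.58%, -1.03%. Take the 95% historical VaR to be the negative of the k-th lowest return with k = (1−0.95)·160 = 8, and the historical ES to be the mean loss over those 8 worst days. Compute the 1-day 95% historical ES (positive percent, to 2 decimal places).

The 8 worst returns sum to -50.85%.
ES = −(-50.85%) / 8 = 6.35625% ≈ 6.36%.

6.36%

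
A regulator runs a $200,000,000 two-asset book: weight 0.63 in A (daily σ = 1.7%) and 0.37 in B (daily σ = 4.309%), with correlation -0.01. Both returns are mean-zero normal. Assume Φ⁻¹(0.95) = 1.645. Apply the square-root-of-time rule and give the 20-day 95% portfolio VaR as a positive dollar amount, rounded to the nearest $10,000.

σ_p = √(0.63²·1.7² + 0.37²·4.309² + 2·-0.01·0.63·0.37·1.7·4.309) = 1.912%.
σ_{20d} = 1.912% × √20 = 8.551%.
VaR = 1.645 × 8.551% = 14.066%; on $200,000,000 that is $28,132,000.

$28,130,000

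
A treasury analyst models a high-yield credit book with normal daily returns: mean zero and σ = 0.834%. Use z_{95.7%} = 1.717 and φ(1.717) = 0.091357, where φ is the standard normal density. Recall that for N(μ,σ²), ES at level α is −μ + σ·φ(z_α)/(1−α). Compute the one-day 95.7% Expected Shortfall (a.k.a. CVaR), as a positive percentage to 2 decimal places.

Tail multiplier: φ(z)/(1−α) = 0.091357 / 0.043 = 2.125.
ES = 0.834% × 2.125 = 1.772%.

1.77%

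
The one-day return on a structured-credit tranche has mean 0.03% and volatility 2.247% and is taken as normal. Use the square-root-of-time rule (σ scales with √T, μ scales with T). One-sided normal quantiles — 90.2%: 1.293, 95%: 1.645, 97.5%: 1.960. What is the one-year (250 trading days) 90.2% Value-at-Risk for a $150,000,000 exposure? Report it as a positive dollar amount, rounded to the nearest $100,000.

σ_{250d} = 2.247% × √250 = 35.528%; μ_{250d} = 250 × 0.03% = 7.500%.
VaR = −(7.500%) + 1.293 × 35.528% = 38.438%.
On $150,000,000: 0.38438 × $150,000,000 = $57,657,000.

$57,700,000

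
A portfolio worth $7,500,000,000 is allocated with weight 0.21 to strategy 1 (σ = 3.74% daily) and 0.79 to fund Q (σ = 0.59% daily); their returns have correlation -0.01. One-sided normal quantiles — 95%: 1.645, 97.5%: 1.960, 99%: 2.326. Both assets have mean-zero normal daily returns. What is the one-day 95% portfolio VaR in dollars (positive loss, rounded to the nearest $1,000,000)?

σ_p² = 0.21²·3.74² + 0.79²·0.59² + 2·-0.01·0.21·0.79·3.74·0.59 = 0.8268 (%²).
σ_p = √0.8268 = 0.909%.
VaR = 1.645 × 0.909% = 1.495%; on $7,500,000,000 that is $112,125,000.

$112,000,000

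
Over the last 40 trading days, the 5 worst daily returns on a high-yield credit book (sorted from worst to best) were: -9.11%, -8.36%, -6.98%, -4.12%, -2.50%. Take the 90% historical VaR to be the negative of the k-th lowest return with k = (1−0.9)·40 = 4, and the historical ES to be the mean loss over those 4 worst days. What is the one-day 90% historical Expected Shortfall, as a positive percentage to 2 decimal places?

The 4 worst returns sum to -28.57%.
ES = −(-28.57%) / 4 = 7.1425% ≈ 7.14%.

7.14%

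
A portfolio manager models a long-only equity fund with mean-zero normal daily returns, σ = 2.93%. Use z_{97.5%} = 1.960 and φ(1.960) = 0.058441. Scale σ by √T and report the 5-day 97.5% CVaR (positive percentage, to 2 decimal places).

15.32%

σ_{5d} = 2.93% × √5 = 6.552%.
ES multiplier = φ(z)/(1−α) = 0.058441/0.025 = 2.338.
ES = 6.552% × 2.338 = 15.319%.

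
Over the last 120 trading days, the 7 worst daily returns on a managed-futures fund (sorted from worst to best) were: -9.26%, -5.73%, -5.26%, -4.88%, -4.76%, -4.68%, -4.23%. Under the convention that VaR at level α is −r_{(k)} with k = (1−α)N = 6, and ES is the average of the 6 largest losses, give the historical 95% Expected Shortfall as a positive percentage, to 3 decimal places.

The 6 worst returns sum to -34.57%.
ES = −(-34.57%) / 6 = 5.7616…% ≈ 5.762%.

5.762%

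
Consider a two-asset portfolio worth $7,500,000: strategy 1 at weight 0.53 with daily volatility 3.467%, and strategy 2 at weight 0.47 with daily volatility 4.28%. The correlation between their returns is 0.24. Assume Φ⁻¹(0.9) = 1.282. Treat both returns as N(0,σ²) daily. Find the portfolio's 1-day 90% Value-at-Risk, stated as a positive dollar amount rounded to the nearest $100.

$291,600

σ_p² = 0.53²·3.467² + 0.47²·4.28² + 2·0.24·0.53·0.47·3.467·4.28 = 9.1972 (%²).
σ_p = √9.1972 = 3.033%.
VaR = 1.282 × 3.033% = 3.888%; on $7,500,000 that is $291,600.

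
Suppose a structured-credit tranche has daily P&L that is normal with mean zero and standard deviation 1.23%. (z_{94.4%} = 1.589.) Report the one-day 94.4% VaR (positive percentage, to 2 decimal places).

VaR = z·σ = 1.589 × 1.23% = 1.954%.

1.95%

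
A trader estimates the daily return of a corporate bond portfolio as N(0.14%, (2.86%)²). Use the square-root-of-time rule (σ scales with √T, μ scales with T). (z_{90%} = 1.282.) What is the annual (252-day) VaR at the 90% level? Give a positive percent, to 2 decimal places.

22.92%

σ_{252d} = 2.86% × √252 = 45.401%; μ_{252d} = 252 × 0.14% = 35.280%.
VaR = −(35.280%) + 1.282 × 45.401% = 22.924%.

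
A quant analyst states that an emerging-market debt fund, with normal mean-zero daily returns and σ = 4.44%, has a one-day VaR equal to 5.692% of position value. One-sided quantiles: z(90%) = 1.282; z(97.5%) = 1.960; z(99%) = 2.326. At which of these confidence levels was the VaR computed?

Implied z = VaR/σ = 5.692 / 4.44 = 1.282.
This matches z(90%) = 1.282.

90%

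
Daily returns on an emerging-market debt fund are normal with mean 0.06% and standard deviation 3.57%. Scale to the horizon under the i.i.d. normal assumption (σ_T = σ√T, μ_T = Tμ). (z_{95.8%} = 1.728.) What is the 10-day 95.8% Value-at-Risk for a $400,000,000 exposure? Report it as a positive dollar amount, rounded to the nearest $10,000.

σ_{10d} = 3.57% × √10 = 11.289%; μ_{10d} = 10 × 0.06% = 0.600%.
VaR = −(0.600%) + 1.728 × 11.289% = 18.907%.
On $400,000,000: 0.18907 × $400,000,000 = $75,628,000.

$75,630,000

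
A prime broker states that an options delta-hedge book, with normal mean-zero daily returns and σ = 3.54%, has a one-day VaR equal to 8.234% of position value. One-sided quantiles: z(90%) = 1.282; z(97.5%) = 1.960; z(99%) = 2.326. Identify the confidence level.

Implied z = VaR/σ = 8.234 / 3.54 = 2.326.
This matches z(99%) = 2.326.

99%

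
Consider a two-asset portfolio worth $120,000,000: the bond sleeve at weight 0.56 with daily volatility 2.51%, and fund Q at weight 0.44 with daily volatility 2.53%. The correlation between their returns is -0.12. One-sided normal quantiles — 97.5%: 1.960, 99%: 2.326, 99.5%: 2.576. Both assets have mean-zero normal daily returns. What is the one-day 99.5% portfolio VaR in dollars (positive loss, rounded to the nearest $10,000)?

$5,210,000

σ_p² = 0.56²·2.51² + 0.44²·2.53² + 2·-0.12·0.56·0.44·2.51·2.53 = 2.8394 (%²).
σ_p = √2.8394 = 1.685%.
VaR = 2.576 × 1.685% = 4.341%; on $120,000,000 that is $5,209,200.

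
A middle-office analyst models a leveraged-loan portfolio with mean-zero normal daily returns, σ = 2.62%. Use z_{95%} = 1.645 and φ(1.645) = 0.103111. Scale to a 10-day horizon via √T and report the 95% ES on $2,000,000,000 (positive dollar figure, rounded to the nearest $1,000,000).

σ_{10d} = 2.62% × √10 = 8.285%.
ES multiplier = φ(z)/(1−α) = 0.103111/0.05 = 2.062.
ES = 8.285% × 2.062 = 17.084%; on $2,000,000,000: $341,680,000.

$342,000,000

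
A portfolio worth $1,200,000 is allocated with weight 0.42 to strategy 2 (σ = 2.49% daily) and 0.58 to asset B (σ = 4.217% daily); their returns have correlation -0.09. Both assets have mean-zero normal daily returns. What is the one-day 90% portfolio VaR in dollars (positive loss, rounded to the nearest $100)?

σ_p² = 0.42²·2.49² + 0.58²·4.217² + 2·-0.09·0.42·0.58·2.49·4.217 = 6.6155 (%²).
σ_p = √6.6155 = 2.572%.
At 90%, z = 1.282.
VaR = 1.282 × 2.572% = 3.297%; on $1,200,000 that is $39,564.

$39,600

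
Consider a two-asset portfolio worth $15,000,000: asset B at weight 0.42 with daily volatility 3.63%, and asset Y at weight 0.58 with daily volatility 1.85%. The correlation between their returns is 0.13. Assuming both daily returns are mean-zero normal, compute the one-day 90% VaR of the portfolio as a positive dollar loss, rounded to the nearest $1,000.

σ_p² = 0.42²·3.63² + 0.58²·1.85² + 2·0.13·0.42·0.58·3.63·1.85 = 3.9011 (%²).
σ_p = √3.9011 = 1.975%.
At 90%, z = 1.282.
VaR = 1.282 × 1.975% = 2.532%; on $15,000,000 that is $379,800.

$380,000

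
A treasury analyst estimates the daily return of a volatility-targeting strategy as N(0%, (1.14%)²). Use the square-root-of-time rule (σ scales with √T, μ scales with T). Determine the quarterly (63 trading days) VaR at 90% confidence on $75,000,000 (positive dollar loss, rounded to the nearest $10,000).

At 90%, z = 1.282.
σ_{63d} = 1.14% × √63 = 9.048%.
VaR = 1.282 × 9.048% = 11.600%.
On $75,000,000: 0.11600 × $75,000,000 = $8,700,000.

$8,700,000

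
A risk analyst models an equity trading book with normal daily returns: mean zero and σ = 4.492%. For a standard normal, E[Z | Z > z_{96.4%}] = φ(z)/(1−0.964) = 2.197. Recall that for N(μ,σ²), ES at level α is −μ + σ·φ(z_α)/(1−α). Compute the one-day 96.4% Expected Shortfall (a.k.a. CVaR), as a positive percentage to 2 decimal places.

9.87%

ES = 4.492% × 2.197 = 9.869%.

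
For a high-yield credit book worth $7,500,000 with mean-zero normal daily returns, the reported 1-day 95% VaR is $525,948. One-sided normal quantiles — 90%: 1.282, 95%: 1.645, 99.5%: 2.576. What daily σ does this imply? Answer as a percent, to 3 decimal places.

4.263%

VaR as a fraction: $525,948 / $7,500,000 = 7.013%.
σ = VaR / z = 7.013% / 1.645 = 4.263%.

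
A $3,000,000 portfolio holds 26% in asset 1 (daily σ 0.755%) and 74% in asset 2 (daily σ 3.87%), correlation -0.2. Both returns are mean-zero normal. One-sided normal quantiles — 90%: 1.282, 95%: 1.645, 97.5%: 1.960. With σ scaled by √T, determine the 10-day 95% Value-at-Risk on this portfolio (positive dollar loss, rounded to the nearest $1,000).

$442,000

σ_p = √(0.26²·0.755² + 0.74²·3.87² + 2·-0.2·0.26·0.74·0.755·3.87) = 2.831%.
σ_{10d} = 2.831% × √10 = 8.952%.
VaR = 1.645 × 8.952% = 14.726%; on $3,000,000 that is $441,780.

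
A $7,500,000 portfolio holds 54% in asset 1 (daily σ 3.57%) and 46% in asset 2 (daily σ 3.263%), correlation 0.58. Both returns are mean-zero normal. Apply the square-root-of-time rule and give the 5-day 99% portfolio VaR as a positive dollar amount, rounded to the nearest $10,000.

σ_p = √(0.54²·3.57² + 0.46²·3.263² + 2·0.58·0.54·0.46·3.57·3.263) = 3.054%.
σ_{5d} = 3.054% × √5 = 6.829%.
z(99%) = 2.326.
VaR = 2.326 × 6.829% = 15.884%; on $7,500,000 that is $1,191,300.

$1,190,000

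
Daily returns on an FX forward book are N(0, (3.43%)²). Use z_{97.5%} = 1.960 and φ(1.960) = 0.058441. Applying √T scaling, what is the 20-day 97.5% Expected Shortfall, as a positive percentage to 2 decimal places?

35.86%

σ_{20d} = 3.43% × √20 = 15.339%.
ES multiplier = φ(z)/(1−α) = 0.058441/0.025 = 2.338.
ES = 15.339% × 2.338 = 35.863%.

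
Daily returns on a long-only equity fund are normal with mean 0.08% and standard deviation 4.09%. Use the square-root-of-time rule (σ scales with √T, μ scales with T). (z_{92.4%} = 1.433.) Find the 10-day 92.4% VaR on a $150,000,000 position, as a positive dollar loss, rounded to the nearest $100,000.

$26,600,000

σ_{10d} = 4.09% × √10 = 12.934%; μ_{10d} = 10 × 0.08% = 0.800%.
VaR = −(0.800%) + 1.433 × 12.934% = 17.734%.
On $150,000,000: 0.17734 × $150,000,000 = $26,601,000.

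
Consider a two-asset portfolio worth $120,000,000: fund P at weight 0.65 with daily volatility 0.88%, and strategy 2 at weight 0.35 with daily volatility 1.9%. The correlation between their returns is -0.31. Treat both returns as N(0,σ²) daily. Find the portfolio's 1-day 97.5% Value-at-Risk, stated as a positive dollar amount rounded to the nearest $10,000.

σ_p² = 0.65²·0.88² + 0.35²·1.9² + 2·-0.31·0.65·0.35·0.88·1.9 = 0.5336 (%²).
σ_p = √0.5336 = 0.730%.
At 97.5%, z = 1.960.
VaR = 1.960 × 0.730% = 1.431%; on $120,000,000 that is $1,717,200.

$1,720,000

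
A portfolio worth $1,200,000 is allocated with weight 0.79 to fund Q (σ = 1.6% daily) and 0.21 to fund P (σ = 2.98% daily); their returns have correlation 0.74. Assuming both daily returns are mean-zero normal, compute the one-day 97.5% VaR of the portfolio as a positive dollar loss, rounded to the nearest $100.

$41,800

σ_p² = 0.79²·1.6² + 0.21²·2.98² + 2·0.74·0.79·0.21·1.6·2.98 = 3.1600 (%²).
σ_p = √3.1600 = 1.778%.
At 97.5%, z = 1.960.
VaR = 1.960 × 1.778% = 3.485%; on $1,200,000 that is $41,820.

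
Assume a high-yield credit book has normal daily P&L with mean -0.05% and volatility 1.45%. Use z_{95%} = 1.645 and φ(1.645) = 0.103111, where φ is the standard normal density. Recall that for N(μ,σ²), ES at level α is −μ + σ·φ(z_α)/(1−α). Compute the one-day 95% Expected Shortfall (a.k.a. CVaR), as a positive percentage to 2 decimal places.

3.04%

Tail multiplier: φ(z)/(1−α) = 0.103111 / 0.05 = 2.062.
ES = −(-0.05%) + 1.45% × 2.062 = 3.040%.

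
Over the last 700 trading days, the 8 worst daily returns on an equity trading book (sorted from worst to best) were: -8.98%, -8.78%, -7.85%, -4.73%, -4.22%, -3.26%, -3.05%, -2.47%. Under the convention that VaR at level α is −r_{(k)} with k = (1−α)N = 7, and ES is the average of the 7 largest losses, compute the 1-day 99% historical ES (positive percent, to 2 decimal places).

The 7 worst returns sum to -40.87%.
ES = −(-40.87%) / 7 = 5.8385…% ≈ 5.84%.

5.84%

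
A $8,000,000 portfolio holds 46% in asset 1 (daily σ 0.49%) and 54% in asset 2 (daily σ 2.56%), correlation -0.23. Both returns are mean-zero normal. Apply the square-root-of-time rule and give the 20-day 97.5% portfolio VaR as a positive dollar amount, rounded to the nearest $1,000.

σ_p = √(0.46²·0.49² + 0.54²·2.56² + 2·-0.23·0.46·0.54·0.49·2.56) = 1.349%.
σ_{20d} = 1.349% × √20 = 6.033%.
z(97.5%) = 1.960.
VaR = 1.960 × 6.033% = 11.825%; on $8,000,000 that is $946,000.

$946,000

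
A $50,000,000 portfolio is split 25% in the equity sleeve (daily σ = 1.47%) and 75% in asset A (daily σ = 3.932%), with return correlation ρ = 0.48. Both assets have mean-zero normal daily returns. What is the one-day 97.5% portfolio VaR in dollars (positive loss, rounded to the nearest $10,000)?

σ_p² = 0.25²·1.47² + 0.75²·3.932² + 2·0.48·0.25·0.75·1.47·3.932 = 9.8721 (%²).
σ_p = √9.8721 = 3.142%.
At 97.5%, z = 1.960.
VaR = 1.960 × 3.142% = 6.158%; on $50,000,000 that is $3,079,000.

$3,080,000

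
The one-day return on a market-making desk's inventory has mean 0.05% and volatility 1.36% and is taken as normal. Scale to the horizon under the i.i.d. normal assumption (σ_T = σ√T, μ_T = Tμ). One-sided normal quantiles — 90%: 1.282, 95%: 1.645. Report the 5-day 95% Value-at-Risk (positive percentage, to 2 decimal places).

σ_{5d} = 1.36% × √5 = 3.041%; μ_{5d} = 5 × 0.05% = 0.250%.
VaR = −(0.250%) + 1.645 × 3.041% = 4.752%.

4.75%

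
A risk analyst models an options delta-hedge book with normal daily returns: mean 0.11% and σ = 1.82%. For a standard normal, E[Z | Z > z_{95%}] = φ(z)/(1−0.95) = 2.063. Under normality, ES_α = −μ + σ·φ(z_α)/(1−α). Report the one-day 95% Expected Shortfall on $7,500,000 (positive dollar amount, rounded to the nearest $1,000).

$273,000

ES = −(0.11%) + 1.82% × 2.063 = 3.645%.
On $7,500,000: 0.03645 × $7,500,000 = $273,375.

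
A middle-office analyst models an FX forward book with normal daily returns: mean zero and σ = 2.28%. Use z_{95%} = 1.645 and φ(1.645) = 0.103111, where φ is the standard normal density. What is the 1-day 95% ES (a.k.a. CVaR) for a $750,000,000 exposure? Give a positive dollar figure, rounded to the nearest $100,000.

Tail multiplier: φ(z)/(1−α) = 0.103111 / 0.05 = 2.062.
ES = 2.28% × 2.062 = 4.701%.
On $750,000,000: 0.04701 × $750,000,000 = $35,257,500.

$35,300,000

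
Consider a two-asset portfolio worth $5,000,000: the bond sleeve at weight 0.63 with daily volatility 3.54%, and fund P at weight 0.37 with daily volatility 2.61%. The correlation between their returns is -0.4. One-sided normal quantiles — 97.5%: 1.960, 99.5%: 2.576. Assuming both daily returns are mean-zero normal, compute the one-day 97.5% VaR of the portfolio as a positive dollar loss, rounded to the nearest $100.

σ_p² = 0.63²·3.54² + 0.37²·2.61² + 2·-0.4·0.63·0.37·3.54·2.61 = 4.1834 (%²).
σ_p = √4.1834 = 2.045%.
VaR = 1.960 × 2.045% = 4.008%; on $5,000,000 that is $200,400.

$200,400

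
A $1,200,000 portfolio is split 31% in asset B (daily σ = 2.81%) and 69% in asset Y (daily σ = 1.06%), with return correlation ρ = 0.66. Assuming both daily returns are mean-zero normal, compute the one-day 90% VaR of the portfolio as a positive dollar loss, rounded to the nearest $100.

σ_p² = 0.31²·2.81² + 0.69²·1.06² + 2·0.66·0.31·0.69·2.81·1.06 = 2.1348 (%²).
σ_p = √2.1348 = 1.461%.
At 90%, z = 1.282.
VaR = 1.282 × 1.461% = 1.873%; on $1,200,000 that is $22,476.

$22,500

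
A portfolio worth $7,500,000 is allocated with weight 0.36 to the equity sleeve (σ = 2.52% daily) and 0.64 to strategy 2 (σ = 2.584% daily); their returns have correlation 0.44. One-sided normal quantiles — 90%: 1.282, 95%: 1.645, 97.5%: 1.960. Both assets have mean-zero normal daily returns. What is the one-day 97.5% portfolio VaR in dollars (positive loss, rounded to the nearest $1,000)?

σ_p² = 0.36²·2.52² + 0.64²·2.584² + 2·0.44·0.36·0.64·2.52·2.584 = 4.8782 (%²).
σ_p = √4.8782 = 2.209%.
VaR = 1.960 × 2.209% = 4.330%; on $7,500,000 that is $324,750.

$325,000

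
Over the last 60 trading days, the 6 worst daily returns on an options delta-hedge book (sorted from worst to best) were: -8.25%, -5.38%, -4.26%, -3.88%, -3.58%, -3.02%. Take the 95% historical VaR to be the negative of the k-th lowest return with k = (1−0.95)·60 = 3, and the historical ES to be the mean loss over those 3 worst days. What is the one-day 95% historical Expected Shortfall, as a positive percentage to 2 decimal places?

5.96%

The 3 worst returns sum to -17.89%.
ES = −(-17.89%) / 3 = 5.9633…% ≈ 5.96%.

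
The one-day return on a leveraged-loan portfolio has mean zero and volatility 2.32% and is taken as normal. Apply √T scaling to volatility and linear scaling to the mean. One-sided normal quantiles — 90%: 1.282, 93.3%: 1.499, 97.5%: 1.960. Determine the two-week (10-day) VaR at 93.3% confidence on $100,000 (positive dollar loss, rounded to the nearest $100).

$11,000

σ_{10d} = 2.32% × √10 = 7.336%.
VaR = 1.499 × 7.336% = 10.997%.
On $100,000: 0.10997 × $100,000 = $10,997.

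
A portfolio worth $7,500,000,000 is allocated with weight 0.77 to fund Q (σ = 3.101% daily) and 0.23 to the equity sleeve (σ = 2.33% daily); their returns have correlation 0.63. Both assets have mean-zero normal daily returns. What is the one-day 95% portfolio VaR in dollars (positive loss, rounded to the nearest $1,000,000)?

σ_p² = 0.77²·3.101² + 0.23²·2.33² + 2·0.63·0.77·0.23·3.101·2.33 = 7.6009 (%²).
σ_p = √7.6009 = 2.757%.
At 95%, z = 1.645.
VaR = 1.645 × 2.757% = 4.535%; on $7,500,000,000 that is $340,125,000.

$340,000,000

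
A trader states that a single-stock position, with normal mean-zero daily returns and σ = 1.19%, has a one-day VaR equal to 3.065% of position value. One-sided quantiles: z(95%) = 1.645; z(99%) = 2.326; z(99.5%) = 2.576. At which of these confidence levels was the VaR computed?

Implied z = VaR/σ = 3.065 / 1.19 = 2.576.
This matches z(99.5%) = 2.576.

99.5%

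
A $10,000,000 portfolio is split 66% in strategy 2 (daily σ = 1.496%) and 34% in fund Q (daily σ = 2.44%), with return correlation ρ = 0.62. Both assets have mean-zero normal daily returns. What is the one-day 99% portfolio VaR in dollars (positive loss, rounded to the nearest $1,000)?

$381,000

σ_p² = 0.66²·1.496² + 0.34²·2.44² + 2·0.62·0.66·0.34·1.496·2.44 = 2.6788 (%²).
σ_p = √2.6788 = 1.637%.
At 99%, z = 2.326.
VaR = 2.326 × 1.637% = 3.808%; on $10,000,000 that is $380,800.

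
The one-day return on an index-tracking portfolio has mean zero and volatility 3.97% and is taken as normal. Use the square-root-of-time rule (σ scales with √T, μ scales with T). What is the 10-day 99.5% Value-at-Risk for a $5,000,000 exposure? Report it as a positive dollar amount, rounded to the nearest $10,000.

$1,620,000

At 99.5%, z = 2.576.
σ_{10d} = 3.97% × √10 = 12.554%.
VaR = 2.576 × 12.554% = 32.339%.
On $5,000,000: 0.32339 × $5,000,000 = $1,616,950.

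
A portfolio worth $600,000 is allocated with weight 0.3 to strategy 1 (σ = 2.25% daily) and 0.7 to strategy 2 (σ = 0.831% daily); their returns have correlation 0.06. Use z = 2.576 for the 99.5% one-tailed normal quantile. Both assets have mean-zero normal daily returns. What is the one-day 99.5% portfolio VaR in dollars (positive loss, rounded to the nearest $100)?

$14,200

σ_p² = 0.3²·2.25² + 0.7²·0.831² + 2·0.06·0.3·0.7·2.25·0.831 = 0.8411 (%²).
σ_p = √0.8411 = 0.917%.
VaR = 2.576 × 0.917% = 2.362%; on $600,000 that is $14,172.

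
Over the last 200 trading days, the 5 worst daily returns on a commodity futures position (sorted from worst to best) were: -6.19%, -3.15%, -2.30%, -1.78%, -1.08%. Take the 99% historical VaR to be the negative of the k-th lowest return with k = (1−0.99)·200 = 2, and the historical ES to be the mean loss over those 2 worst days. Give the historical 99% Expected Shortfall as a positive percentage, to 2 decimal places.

The 2 worst returns sum to -9.34%.
ES = −(-9.34%) / 2 = 4.67%.

4.67%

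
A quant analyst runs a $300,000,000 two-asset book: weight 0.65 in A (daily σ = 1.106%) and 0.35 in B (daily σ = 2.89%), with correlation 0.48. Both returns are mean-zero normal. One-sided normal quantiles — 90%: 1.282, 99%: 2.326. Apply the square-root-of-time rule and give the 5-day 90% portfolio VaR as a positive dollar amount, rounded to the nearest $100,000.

σ_p = √(0.65²·1.106² + 0.35²·2.89² + 2·0.48·0.65·0.35·1.106·2.89) = 1.496%.
σ_{5d} = 1.496% × √5 = 3.345%.
VaR = 1.282 × 3.345% = 4.288%; on $300,000,000 that is $12,864,000.

$12,900,000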